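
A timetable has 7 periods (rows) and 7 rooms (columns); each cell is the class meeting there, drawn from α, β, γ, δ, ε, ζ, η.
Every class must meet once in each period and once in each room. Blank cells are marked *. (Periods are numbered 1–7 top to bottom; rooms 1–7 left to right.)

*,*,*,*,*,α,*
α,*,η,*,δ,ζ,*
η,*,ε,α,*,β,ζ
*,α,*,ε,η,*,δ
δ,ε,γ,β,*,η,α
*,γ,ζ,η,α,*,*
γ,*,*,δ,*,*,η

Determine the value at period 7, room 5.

β

Period 2, room 2: period 2 has {α, δ, ζ, η} and room 2 has {α, γ, ε}, leaving only β.
Period 2, room 4: period 2 has {α, β, δ, ζ, η} and room 4 has {α, β, δ, ε, η}, leaving only γ.
Period 1, room 4: period 1 has {α} and room 4 has {α, β, γ, δ, ε, η}, leaving only ζ.
Period 2, room 7: period 2 has {α, β, γ, δ, ζ, η} and room 7 has {α, δ, ζ, η}, leaving only ε.
Period 3, room 2: period 3 has {α, β, ε, ζ, η} and room 2 has {α, β, γ, ε}, leaving only δ.
Period 1, room 2: period 1 has {α, ζ} and room 2 has {α, β, γ, δ, ε}, leaving only η.
Period 3, room 5: period 3 has {α, β, δ, ε, ζ, η} and room 5 has {α, δ, η}, leaving only γ.
Period 4, room 3: period 4 has {α, δ, ε, η} and room 3 has {γ, ε, ζ, η}, leaving only β.
Period 1, room 3: period 1 has {α, ζ, η} and room 3 has {β, γ, ε, ζ, η}, leaving only δ.
Period 4, room 1: period 4 has {α, β, δ, ε, η} and room 1 has {α, γ, δ, η}, leaving only ζ.
Period 4, room 6: period 4 has {α, β, δ, ε, ζ, η} and room 6 has {α, β, ζ, η}, leaving only γ.
Period 5, room 5: period 5 has {α, β, γ, δ, ε, η} and room 5 has {α, γ, δ, η}, leaving only ζ.
Period 6, room 7: period 6 has {α, γ, ζ, η} and room 7 has {α, δ, ε, ζ, η}, leaving only β.
Period 1, room 7: period 1 has {α, δ, ζ, η} and room 7 has {α, β, δ, ε, ζ, η}, leaving only γ.
Period 6, room 1: period 6 has {α, β, γ, ζ, η} and room 1 has {α, γ, δ, ζ, η}, leaving only ε.
Period 1, room 1: period 1 has {α, γ, δ, ζ, η} and room 1 has {α, γ, δ, ε, ζ, η}, leaving only β.
Period 1, room 5: period 1 has {α, β, γ, δ, ζ, η} and room 5 has {α, γ, δ, ζ, η}, leaving only ε.
Period 7 already has {γ, δ, η} and room 5 already has {α, γ, δ, ε, ζ, η}, so period 7, room 5 must be β.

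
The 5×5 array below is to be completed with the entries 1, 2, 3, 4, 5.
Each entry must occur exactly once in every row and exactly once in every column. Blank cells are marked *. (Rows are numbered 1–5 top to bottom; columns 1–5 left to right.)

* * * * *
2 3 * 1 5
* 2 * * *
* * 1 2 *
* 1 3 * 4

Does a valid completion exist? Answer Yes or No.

Row 2, column 3: row 2 has {1, 2, 3, 5} and column 3 has {1, 3}, so it must be 4.
Row 3, column 3: row 3 has {2} and column 3 has {1, 3, 4}, so it must be 5.
Row 1, column 3: row 1 has {} and column 3 has {1, 3, 4, 5}, so it must be 2.
Row 4, column 5: row 4 has {1, 2} and column 5 has {4, 5}, so it must be 3.
Row 1, column 5: row 1 has {2} and column 5 has {3, 4, 5}, so it must be 1.
Now row 3, column 5: row 3 together with column 5 already contain {1, 2, 3, 4, 5} — every symbol — so nothing can go there. The grid has no valid completion.

No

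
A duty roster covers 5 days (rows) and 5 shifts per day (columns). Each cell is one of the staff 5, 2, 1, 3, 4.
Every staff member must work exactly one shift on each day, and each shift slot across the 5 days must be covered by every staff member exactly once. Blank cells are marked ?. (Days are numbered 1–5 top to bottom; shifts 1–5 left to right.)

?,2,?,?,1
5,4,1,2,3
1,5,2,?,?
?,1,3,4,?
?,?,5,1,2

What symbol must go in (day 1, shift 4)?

Day 1, shift 3: day 1 has {2, 1} and shift 3 has {5, 2, 1, 3}, leaving only 4.
Day 1, shift 1: day 1 has {2, 1, 4} and shift 1 has {5, 1}, leaving only 3.
Day 1 already has {2, 1, 3, 4} and shift 4 already has {2, 1, 4}, so day 1, shift 4 must be 5.

5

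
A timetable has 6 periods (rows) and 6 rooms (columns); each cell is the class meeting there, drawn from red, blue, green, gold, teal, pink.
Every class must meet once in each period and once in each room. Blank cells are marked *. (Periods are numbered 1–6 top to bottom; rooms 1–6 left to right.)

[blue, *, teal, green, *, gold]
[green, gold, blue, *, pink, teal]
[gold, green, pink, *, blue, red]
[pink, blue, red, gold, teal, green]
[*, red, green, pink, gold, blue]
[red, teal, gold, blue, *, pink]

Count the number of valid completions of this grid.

Period 1, room 2: eliminating its period and room leaves {pink}.
Period 1, room 5: eliminating its period and room leaves {red}.
Period 2, room 4: eliminating its period and room leaves {red}.
Period 3, room 4: eliminating its period and room leaves {teal}.
Period 5, room 1: eliminating its period and room leaves {teal}.
Period 6, room 5: eliminating its period and room leaves {green}.
Only one assignment across all blanks avoids any period or room repeat, giving 1 completion.

1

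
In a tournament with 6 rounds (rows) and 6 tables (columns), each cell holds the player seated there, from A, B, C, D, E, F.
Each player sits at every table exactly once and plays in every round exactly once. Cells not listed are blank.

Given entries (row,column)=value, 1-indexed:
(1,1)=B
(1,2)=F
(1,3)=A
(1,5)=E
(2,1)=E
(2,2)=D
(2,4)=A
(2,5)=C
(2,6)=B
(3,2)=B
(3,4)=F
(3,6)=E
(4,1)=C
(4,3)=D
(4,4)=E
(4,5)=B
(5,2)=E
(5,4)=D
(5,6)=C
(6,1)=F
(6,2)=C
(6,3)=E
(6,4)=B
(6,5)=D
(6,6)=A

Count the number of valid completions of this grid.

Round 1, table 4: eliminating its round and table leaves {C}.
Round 1, table 6: eliminating its round and table leaves {D}.
Round 2, table 3: eliminating its round and table leaves {F}.
Round 3, table 1: eliminating its round and table leaves {A, D}.
Round 3, table 3: eliminating its round and table leaves {C}.
Round 3, table 5: eliminating its round and table leaves {A}.
Round 4, table 2: eliminating its round and table leaves {A}.
Round 4, table 6: eliminating its round and table leaves {F}.
Round 5, table 1: eliminating its round and table leaves {A}.
Round 5, table 3: eliminating its round and table leaves {B, F}.
Round 5, table 5: eliminating its round and table leaves {A, F}.
Only one assignment across all blanks avoids any round or table repeat, giving 1 completion.

1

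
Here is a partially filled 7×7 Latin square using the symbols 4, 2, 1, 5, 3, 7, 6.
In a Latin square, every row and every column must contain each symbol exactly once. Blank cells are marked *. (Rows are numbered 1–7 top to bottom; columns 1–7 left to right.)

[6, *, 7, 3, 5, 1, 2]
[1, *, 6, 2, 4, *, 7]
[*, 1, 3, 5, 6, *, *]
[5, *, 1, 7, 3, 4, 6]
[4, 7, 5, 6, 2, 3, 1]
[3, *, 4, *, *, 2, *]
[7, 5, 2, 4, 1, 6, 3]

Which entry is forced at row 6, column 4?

1

Row 6 already has {4, 2, 3} and column 4 already has {4, 2, 5, 3, 7, 6}, so row 6, column 4 must be 1.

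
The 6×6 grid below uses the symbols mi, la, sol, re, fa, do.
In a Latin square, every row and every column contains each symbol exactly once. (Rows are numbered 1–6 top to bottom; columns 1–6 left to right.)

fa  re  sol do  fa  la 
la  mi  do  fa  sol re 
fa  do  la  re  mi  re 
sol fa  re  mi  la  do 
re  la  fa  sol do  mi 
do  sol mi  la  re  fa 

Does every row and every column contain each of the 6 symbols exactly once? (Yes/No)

Row 1 contains fa twice (at columns 1 and 5); row 3 is also not a permutation.

No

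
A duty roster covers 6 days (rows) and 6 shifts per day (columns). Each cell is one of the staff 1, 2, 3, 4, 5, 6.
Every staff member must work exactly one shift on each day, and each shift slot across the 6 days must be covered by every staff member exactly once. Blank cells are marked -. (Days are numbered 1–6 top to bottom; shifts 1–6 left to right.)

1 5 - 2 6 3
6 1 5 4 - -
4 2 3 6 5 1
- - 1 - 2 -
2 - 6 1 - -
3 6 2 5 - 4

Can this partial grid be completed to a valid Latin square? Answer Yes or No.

No day or shift among the givens repeats a symbol, and propagating forced cells runs into no contradiction.
One valid completion exists (for instance, 1 5 4 2 6 3 / 6 1 5 4 3 2 / 4 2 3 6 5 1 / 5 4 1 3 2 6 / 2 3 6 1 4 5 / 3 6 2 5 1 4).

Yes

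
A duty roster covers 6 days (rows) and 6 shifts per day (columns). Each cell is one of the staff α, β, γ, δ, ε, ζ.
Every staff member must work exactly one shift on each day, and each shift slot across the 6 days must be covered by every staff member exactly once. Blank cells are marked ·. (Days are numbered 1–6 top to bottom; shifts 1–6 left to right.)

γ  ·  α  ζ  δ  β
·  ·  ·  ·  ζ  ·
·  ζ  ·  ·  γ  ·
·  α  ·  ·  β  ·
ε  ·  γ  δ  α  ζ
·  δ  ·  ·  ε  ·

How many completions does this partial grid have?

Day 1, shift 2: eliminating its day and shift leaves {ε}.
Day 2, shift 1: eliminating its day and shift leaves {α, β, δ}.
Day 2, shift 2: eliminating its day and shift leaves {β, γ, ε}.
Day 2, shift 3: eliminating its day and shift leaves {β, δ, ε}.
Day 2, shift 4: eliminating its day and shift leaves {α, β, γ, ε}.
Day 2, shift 6: eliminating its day and shift leaves {α, γ, δ, ε}.
Day 3, shift 1: eliminating its day and shift leaves {α, β, δ}.
Day 3, shift 3: eliminating its day and shift leaves {β, δ, ε}.
Day 3, shift 4: eliminating its day and shift leaves {α, β, ε}.
Day 3, shift 6: eliminating its day and shift leaves {α, δ, ε}.
Day 4, shift 1: eliminating its day and shift leaves {δ, ζ}.
Day 4, shift 3: eliminating its day and shift leaves {δ, ε, ζ}.
Day 4, shift 4: eliminating its day and shift leaves {γ, ε}.
Day 4, shift 6: eliminating its day and shift leaves {γ, δ, ε}.
Day 5, shift 2: eliminating its day and shift leaves {β}.
Day 6, shift 1: eliminating its day and shift leaves {α, β, ζ}.
Day 6, shift 3: eliminating its day and shift leaves {β, ζ}.
Day 6, shift 4: eliminating its day and shift leaves {α, β, γ}.
Day 6, shift 6: eliminating its day and shift leaves {α, γ}.
Enumerating the assignments across these blanks that avoid any day or shift repeat gives 20 completions.

20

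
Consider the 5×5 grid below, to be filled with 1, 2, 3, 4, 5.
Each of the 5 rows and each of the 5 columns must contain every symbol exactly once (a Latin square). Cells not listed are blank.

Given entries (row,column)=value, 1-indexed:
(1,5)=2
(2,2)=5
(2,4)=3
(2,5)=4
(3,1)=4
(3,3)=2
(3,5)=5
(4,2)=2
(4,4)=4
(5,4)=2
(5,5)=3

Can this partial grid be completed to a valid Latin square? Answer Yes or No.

Yes

No row or column among the givens repeats a symbol, and propagating forced cells runs into no contradiction.
One valid completion exists (for instance, 3 1 4 5 2 / 2 5 1 3 4 / 4 3 2 1 5 / 5 2 3 4 1 / 1 4 5 2 3).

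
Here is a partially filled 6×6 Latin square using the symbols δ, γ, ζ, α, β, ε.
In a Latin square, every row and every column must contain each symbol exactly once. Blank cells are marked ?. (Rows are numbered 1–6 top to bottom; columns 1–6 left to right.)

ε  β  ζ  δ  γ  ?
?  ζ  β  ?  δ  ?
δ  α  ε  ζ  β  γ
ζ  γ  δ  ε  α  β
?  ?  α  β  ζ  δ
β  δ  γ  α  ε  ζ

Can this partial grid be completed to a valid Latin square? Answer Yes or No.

No row or column among the givens repeats a symbol, and propagating forced cells runs into no contradiction.
One valid completion exists (for instance, ε β ζ δ γ α / α ζ β γ δ ε / δ α ε ζ β γ / ζ γ δ ε α β / γ ε α β ζ δ / β δ γ α ε ζ).

Yes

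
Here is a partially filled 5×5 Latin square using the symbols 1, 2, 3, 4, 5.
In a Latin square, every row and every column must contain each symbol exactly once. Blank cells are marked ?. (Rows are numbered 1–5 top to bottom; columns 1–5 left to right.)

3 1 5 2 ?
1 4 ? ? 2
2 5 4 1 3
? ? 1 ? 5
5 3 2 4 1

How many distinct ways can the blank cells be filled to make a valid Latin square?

1

Row 1, column 5: eliminating its row and column leaves {4}.
Row 2, column 3: eliminating its row and column leaves {3}.
Row 2, column 4: eliminating its row and column leaves {3, 5}.
Row 4, column 1: eliminating its row and column leaves {4}.
Row 4, column 2: eliminating its row and column leaves {2}.
Row 4, column 4: eliminating its row and column leaves {3}.
Only one assignment across all blanks avoids any row or column repeat, giving 1 completion.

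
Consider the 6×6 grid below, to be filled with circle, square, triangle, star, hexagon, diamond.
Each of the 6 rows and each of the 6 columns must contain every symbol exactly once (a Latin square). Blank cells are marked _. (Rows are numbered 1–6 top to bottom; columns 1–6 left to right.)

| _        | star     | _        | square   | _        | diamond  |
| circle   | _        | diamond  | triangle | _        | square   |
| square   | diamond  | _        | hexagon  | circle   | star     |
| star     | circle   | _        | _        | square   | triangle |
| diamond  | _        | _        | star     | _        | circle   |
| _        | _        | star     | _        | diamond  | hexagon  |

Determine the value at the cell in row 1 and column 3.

circle

Row 2, column 2: row 2 has {circle, square, triangle, diamond} and column 2 has {circle, star, diamond}, leaving only hexagon.
Row 2, column 5: row 2 has {circle, square, triangle, hexagon, diamond} and column 5 has {circle, square, diamond}, leaving only star.
Row 3, column 3: row 3 has {circle, square, star, hexagon, diamond} and column 3 has {star, diamond}, leaving only triangle.
Row 4, column 3: row 4 has {circle, square, triangle, star} and column 3 has {triangle, star, diamond}, leaving only hexagon.
Row 1 already has {square, star, diamond} and column 3 already has {triangle, star, hexagon, diamond}, so row 1, column 3 must be circle.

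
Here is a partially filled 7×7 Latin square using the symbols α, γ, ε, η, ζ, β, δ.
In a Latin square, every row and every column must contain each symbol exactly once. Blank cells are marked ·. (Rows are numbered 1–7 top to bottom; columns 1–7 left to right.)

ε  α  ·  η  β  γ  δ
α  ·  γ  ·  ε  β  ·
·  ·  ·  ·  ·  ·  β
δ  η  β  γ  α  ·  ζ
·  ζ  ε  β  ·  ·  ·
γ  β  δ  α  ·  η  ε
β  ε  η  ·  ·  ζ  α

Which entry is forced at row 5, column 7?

γ

Row 1, column 3: row 1 has {α, γ, ε, η, β, δ} and column 3 has {γ, ε, η, β, δ}, leaving only ζ.
Row 2, column 2: row 2 has {α, γ, ε, β} and column 2 has {α, ε, η, ζ, β}, leaving only δ.
Row 2, column 4: row 2 has {α, γ, ε, β, δ} and column 4 has {α, γ, η, β}, leaving only ζ.
Row 2, column 7: row 2 has {α, γ, ε, ζ, β, δ} and column 7 has {α, ε, ζ, β, δ}, leaving only η.
Row 5 already has {ε, ζ, β} and column 7 already has {α, ε, η, ζ, β, δ}, so row 5, column 7 must be γ.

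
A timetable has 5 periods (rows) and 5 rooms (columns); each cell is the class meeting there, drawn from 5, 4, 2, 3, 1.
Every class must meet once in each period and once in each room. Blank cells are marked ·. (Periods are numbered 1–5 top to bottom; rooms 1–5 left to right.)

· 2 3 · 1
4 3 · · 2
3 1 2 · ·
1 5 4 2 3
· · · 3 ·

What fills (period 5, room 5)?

5

Period 1, room 1: period 1 has {2, 3, 1} and room 1 has {4, 3, 1}, leaving only 5.
Period 1, room 4: period 1 has {5, 2, 3, 1} and room 4 has {2, 3}, leaving only 4.
Period 3, room 4: period 3 has {2, 3, 1} and room 4 has {4, 2, 3}, leaving only 5.
Period 2, room 4: period 2 has {4, 2, 3} and room 4 has {5, 4, 2, 3}, leaving only 1.
Period 2, room 3: period 2 has {4, 2, 3, 1} and room 3 has {4, 2, 3}, leaving only 5.
Period 3, room 5: period 3 has {5, 2, 3, 1} and room 5 has {2, 3, 1}, leaving only 4.
Period 5 already has {3} and room 5 already has {4, 2, 3, 1}, so period 5, room 5 must be 5.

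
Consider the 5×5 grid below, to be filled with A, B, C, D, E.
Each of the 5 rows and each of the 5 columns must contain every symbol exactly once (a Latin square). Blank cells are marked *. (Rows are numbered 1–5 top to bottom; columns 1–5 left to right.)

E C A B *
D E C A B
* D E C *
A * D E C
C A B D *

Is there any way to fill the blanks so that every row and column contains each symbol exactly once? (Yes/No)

No row or column among the givens repeats a symbol, and propagating forced cells runs into no contradiction.
One valid completion exists (for instance, E C A B D / D E C A B / B D E C A / A B D E C / C A B D E).

Yes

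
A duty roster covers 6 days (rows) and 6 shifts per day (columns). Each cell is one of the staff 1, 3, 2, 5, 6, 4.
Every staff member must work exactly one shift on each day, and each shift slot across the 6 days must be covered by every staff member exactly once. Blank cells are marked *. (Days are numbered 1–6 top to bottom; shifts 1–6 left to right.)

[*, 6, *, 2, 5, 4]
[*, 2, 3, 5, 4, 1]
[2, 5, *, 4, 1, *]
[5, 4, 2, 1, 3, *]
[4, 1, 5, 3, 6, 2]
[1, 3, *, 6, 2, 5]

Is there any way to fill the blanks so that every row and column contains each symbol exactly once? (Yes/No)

No day or shift among the givens repeats a symbol, and propagating forced cells runs into no contradiction.
One valid completion exists (for instance, 3 6 1 2 5 4 / 6 2 3 5 4 1 / 2 5 6 4 1 3 / 5 4 2 1 3 6 / 4 1 5 3 6 2 / 1 3 4 6 2 5).

Yes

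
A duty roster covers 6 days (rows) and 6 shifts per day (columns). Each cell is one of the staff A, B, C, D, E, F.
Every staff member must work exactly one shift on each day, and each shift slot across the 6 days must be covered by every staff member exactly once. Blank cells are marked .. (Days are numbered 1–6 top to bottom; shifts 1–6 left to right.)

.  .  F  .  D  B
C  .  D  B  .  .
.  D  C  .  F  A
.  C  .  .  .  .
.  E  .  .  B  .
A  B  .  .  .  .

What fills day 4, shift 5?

E

Day 1, shift 1: day 1 has {B, D, F} and shift 1 has {A, C}, leaving only E.
Day 1, shift 2: day 1 has {B, D, E, F} and shift 2 has {B, C, D, E}, leaving only A.
Day 1, shift 4: day 1 has {A, B, D, E, F} and shift 4 has {B}, leaving only C.
Day 2, shift 2: day 2 has {B, C, D} and shift 2 has {A, B, C, D, E}, leaving only F.
Day 2, shift 6: day 2 has {B, C, D, F} and shift 6 has {A, B}, leaving only E.
Day 2, shift 5: day 2 has {B, C, D, E, F} and shift 5 has {B, D, F}, leaving only A.
Day 4 already has {C} and shift 5 already has {A, B, D, F}, so day 4, shift 5 must be E.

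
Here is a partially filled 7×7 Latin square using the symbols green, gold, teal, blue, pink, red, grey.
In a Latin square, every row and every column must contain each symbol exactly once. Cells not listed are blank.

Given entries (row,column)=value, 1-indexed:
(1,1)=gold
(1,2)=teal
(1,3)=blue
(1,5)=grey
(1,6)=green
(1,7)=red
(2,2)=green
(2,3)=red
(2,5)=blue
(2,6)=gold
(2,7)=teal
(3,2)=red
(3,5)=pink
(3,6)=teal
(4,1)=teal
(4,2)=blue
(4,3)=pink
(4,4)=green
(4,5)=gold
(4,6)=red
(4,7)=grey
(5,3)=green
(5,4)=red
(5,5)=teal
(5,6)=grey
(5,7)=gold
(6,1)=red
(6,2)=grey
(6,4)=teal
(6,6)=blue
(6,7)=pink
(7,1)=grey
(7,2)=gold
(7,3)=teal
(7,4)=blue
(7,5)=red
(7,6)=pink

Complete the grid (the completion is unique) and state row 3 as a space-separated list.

Row 1, column 4: row 1 has {green, gold, teal, blue, red, grey} and column 4 has {green, teal, blue, red}, leaving only pink.
Row 2, column 1: row 2 has {green, gold, teal, blue, red} and column 1 has {gold, teal, red, grey}, leaving only pink.
Row 2, column 4: row 2 has {green, gold, teal, blue, pink, red} and column 4 has {green, teal, blue, pink, red}, leaving only grey.
Row 3, column 4: row 3 has {teal, pink, red} and column 4 has {green, teal, blue, pink, red, grey}, leaving only gold.
Row 3, column 3: row 3 has {gold, teal, pink, red} and column 3 has {green, teal, blue, pink, red}, leaving only grey.
Row 5, column 1: row 5 has {green, gold, teal, red, grey} and column 1 has {gold, teal, pink, red, grey}, leaving only blue.
Row 3, column 1: row 3 has {gold, teal, pink, red, grey} and column 1 has {gold, teal, blue, pink, red, grey}, leaving only green.
Row 3, column 7: row 3 has {green, gold, teal, pink, red, grey} and column 7 has {gold, teal, pink, red, grey}, leaving only blue.
So row 3 reads: green red grey gold pink teal blue.

green red grey gold pink teal blue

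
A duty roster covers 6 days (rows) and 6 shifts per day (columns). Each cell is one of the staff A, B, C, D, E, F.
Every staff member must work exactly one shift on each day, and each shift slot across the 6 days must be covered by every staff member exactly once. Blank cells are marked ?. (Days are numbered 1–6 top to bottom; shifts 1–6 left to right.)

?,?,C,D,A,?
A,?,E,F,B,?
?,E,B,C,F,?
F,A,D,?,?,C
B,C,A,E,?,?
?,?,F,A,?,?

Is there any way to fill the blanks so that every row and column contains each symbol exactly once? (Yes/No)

No

Day 1, shift 1: day 1 has {A, C, D} and shift 1 has {A, B, F}, so it must be E.
Day 2, shift 2: day 2 has {A, B, E, F} and shift 2 has {A, C, E}, so it must be D.
Now day 2, shift 6: day 2 together with shift 6 already contain {A, B, C, D, E, F} — every symbol — so nothing can go there. The grid has no valid completion.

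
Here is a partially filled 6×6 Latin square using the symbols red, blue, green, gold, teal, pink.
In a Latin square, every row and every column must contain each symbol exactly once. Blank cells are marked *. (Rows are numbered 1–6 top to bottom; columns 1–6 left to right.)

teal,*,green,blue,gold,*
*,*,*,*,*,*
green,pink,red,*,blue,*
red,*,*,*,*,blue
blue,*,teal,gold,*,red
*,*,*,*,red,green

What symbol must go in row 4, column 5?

teal

Row 1, column 2: row 1 has {blue, green, gold, teal} and column 2 has {pink}, leaving only red.
Row 1, column 6: row 1 has {red, blue, green, gold, teal} and column 6 has {red, blue, green}, leaving only pink.
Row 3, column 4: row 3 has {red, blue, green, pink} and column 4 has {blue, gold}, leaving only teal.
Row 3, column 6: row 3 has {red, blue, green, teal, pink} and column 6 has {red, blue, green, pink}, leaving only gold.
Row 2, column 6: row 2 has {} and column 6 has {red, blue, green, gold, pink}, leaving only teal.
Row 5, column 2: row 5 has {red, blue, gold, teal} and column 2 has {red, pink}, leaving only green.
Row 5, column 5: row 5 has {red, blue, green, gold, teal} and column 5 has {red, blue, gold}, leaving only pink.
Row 2, column 5: row 2 has {teal} and column 5 has {red, blue, gold, pink}, leaving only green.
Row 4 already has {red, blue} and column 5 already has {red, blue, green, gold, pink}, so row 4, column 5 must be teal.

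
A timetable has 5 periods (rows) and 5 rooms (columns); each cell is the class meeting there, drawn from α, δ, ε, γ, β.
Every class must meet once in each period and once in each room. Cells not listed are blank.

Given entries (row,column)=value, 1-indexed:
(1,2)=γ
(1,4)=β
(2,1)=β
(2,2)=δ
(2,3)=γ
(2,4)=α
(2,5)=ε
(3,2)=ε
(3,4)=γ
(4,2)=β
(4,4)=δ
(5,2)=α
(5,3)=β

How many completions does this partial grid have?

3

Period 1, room 1: eliminating its period and room leaves {α, δ, ε}.
Period 1, room 3: eliminating its period and room leaves {α, δ, ε}.
Period 1, room 5: eliminating its period and room leaves {α, δ}.
Period 3, room 1: eliminating its period and room leaves {α, δ}.
Period 3, room 3: eliminating its period and room leaves {α, δ}.
Period 3, room 5: eliminating its period and room leaves {α, δ, β}.
Period 4, room 1: eliminating its period and room leaves {α, ε, γ}.
Period 4, room 3: eliminating its period and room leaves {α, ε}.
Period 4, room 5: eliminating its period and room leaves {α, γ}.
Period 5, room 1: eliminating its period and room leaves {δ, ε, γ}.
Period 5, room 4: eliminating its period and room leaves {ε}.
Period 5, room 5: eliminating its period and room leaves {δ, γ}.
Enumerating the assignments across these blanks that avoid any period or room repeat gives 3 completions.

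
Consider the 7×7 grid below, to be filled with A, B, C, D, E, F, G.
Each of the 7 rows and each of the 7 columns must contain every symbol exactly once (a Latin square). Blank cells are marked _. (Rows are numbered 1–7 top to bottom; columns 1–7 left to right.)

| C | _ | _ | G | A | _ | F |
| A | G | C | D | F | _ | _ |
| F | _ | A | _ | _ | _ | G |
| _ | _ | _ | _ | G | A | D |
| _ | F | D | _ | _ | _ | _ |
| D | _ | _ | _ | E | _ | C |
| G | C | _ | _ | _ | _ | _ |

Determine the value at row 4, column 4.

C

Row 4, column 4 is narrowed to {B, C, E, F}.
If it were B, then row 4, column 2 would be left with no valid symbol.
If it were E, then row 4, column 2 would be left with no valid symbol.
If it were F, propagating the remaining blanks reaches a contradiction.
So row 4, column 4 must be C.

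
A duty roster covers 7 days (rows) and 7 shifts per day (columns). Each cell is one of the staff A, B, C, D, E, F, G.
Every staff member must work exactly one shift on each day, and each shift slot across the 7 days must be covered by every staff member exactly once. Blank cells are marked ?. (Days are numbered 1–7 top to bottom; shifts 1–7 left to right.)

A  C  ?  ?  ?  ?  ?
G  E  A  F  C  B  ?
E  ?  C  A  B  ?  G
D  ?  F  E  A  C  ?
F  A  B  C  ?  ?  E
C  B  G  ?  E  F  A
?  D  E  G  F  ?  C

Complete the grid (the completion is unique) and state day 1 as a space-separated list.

Day 1, shift 3: day 1 has {A, C} and shift 3 has {A, B, C, E, F, G}, leaving only D.
Day 1, shift 4: day 1 has {A, C, D} and shift 4 has {A, C, E, F, G}, leaving only B.
Day 1, shift 5: day 1 has {A, B, C, D} and shift 5 has {A, B, C, E, F}, leaving only G.
Day 1, shift 6: day 1 has {A, B, C, D, G} and shift 6 has {B, C, F}, leaving only E.
Day 1, shift 7: day 1 has {A, B, C, D, E, G} and shift 7 has {A, C, E, G}, leaving only F.
So day 1 reads: A C D B G E F.

A C D B G E F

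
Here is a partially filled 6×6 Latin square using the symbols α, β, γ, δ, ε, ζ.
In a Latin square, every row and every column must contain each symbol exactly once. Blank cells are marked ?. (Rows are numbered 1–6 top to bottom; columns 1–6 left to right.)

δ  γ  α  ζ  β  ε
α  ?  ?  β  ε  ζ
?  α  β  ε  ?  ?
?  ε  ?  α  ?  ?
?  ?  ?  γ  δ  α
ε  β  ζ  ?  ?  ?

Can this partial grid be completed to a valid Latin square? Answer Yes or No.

No row or column among the givens repeats a symbol, and propagating forced cells runs into no contradiction.
One valid completion exists (for instance, δ γ α ζ β ε / α δ γ β ε ζ / ζ α β ε γ δ / γ ε δ α ζ β / β ζ ε γ δ α / ε β ζ δ α γ).

Yes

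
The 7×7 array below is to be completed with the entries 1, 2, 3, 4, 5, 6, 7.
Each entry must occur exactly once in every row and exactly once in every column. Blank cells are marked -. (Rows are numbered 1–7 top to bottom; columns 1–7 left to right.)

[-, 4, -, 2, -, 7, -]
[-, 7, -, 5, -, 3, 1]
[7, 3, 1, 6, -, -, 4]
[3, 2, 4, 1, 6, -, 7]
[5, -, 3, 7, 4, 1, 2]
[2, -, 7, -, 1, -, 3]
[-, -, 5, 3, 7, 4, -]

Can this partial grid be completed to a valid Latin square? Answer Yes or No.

Row 1, column 3: row 1 has {2, 4, 7} and column 3 has {1, 3, 4, 5, 7}, so it must be 6.
Row 1, column 1: row 1 has {2, 4, 6, 7} and column 1 has {2, 3, 5, 7}, so it must be 1.
Row 1, column 7: row 1 has {1, 2, 4, 6, 7} and column 7 has {1, 2, 3, 4, 7}, so it must be 5.
Row 1, column 5: row 1 has {1, 2, 4, 5, 6, 7} and column 5 has {1, 4, 6, 7}, so it must be 3.
Row 2, column 3: row 2 has {1, 3, 5, 7} and column 3 has {1, 3, 4, 5, 6, 7}, so it must be 2.
Now row 2, column 5: row 2 together with column 5 already contain {1, 2, 3, 4, 5, 6, 7} — every symbol — so nothing can go there. The grid has no valid completion.

No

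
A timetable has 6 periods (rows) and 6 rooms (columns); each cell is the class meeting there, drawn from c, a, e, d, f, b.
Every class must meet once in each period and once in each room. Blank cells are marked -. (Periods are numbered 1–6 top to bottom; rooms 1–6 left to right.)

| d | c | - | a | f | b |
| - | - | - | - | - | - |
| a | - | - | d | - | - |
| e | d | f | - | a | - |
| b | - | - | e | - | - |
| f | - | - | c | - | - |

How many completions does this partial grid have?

20

Period 1, room 3: eliminating its period and room leaves {e}.
Period 2, room 1: eliminating its period and room leaves {c}.
Period 2, room 2: eliminating its period and room leaves {a, e, f, b}.
Period 2, room 3: eliminating its period and room leaves {c, a, e, d, b}.
Period 2, room 4: eliminating its period and room leaves {f, b}.
Period 2, room 5: eliminating its period and room leaves {c, e, d, b}.
Period 2, room 6: eliminating its period and room leaves {c, a, e, d, f}.
Period 3, room 2: eliminating its period and room leaves {e, f, b}.
Period 3, room 3: eliminating its period and room leaves {c, e, b}.
Period 3, room 5: eliminating its period and room leaves {c, e, b}.
Period 3, room 6: eliminating its period and room leaves {c, e, f}.
Period 4, room 4: eliminating its period and room leaves {b}.
Period 4, room 6: eliminating its period and room leaves {c}.
Period 5, room 2: eliminating its period and room leaves {a, f}.
Period 5, room 3: eliminating its period and room leaves {c, a, d}.
Period 5, room 5: eliminating its period and room leaves {c, d}.
Period 5, room 6: eliminating its period and room leaves {c, a, d, f}.
Period 6, room 2: eliminating its period and room leaves {a, e, b}.
Period 6, room 3: eliminating its period and room leaves {a, e, d, b}.
Period 6, room 5: eliminating its period and room leaves {e, d, b}.
Period 6, room 6: eliminating its period and room leaves {a, e, d}.
Enumerating the assignments across these blanks that avoid any period or room repeat gives 20 completions.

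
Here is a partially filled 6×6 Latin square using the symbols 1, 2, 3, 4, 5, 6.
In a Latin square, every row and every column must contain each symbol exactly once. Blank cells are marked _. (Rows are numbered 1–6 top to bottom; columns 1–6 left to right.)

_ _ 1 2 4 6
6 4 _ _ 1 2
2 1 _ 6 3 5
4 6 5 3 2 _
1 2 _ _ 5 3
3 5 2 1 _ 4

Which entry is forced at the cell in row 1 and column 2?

3

Row 1 already has {1, 2, 4, 6} and column 2 already has {1, 2, 4, 5, 6}, so row 1, column 2 must be 3.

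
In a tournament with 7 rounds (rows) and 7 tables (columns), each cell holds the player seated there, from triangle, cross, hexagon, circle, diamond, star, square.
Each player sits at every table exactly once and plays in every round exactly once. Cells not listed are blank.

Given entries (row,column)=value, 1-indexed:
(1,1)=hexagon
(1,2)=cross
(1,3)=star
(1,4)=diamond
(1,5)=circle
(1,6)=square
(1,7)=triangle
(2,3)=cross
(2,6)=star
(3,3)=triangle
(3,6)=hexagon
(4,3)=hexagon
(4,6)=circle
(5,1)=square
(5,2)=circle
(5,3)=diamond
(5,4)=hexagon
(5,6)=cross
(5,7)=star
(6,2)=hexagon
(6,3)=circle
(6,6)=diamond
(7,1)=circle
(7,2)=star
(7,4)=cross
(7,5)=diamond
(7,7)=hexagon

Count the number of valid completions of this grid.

Round 2, table 1: eliminating its round and table leaves {triangle, diamond}.
Round 2, table 2: eliminating its round and table leaves {triangle, diamond, square}.
Round 2, table 4: eliminating its round and table leaves {triangle, circle, square}.
Round 2, table 5: eliminating its round and table leaves {triangle, hexagon, square}.
Round 2, table 7: eliminating its round and table leaves {circle, diamond, square}.
Round 3, table 1: eliminating its round and table leaves {cross, diamond, star}.
Round 3, table 2: eliminating its round and table leaves {diamond, square}.
Round 3, table 4: eliminating its round and table leaves {circle, star, square}.
Round 3, table 5: eliminating its round and table leaves {cross, star, square}.
Round 3, table 7: eliminating its round and table leaves {cross, circle, diamond, square}.
Round 4, table 1: eliminating its round and table leaves {triangle, cross, diamond, star}.
Round 4, table 2: eliminating its round and table leaves {triangle, diamond, square}.
Round 4, table 4: eliminating its round and table leaves {triangle, star, square}.
Round 4, table 5: eliminating its round and table leaves {triangle, cross, star, square}.
Round 4, table 7: eliminating its round and table leaves {cross, diamond, square}.
Round 5, table 5: eliminating its round and table leaves {triangle}.
Round 6, table 1: eliminating its round and table leaves {triangle, cross, star}.
Round 6, table 4: eliminating its round and table leaves {triangle, star, square}.
Round 6, table 5: eliminating its round and table leaves {triangle, cross, star, square}.
Round 6, table 7: eliminating its round and table leaves {cross, square}.
Round 7, table 3: eliminating its round and table leaves {square}.
Round 7, table 6: eliminating its round and table leaves {triangle}.
Enumerating the assignments across these blanks that avoid any round or table repeat gives 28 completions.

28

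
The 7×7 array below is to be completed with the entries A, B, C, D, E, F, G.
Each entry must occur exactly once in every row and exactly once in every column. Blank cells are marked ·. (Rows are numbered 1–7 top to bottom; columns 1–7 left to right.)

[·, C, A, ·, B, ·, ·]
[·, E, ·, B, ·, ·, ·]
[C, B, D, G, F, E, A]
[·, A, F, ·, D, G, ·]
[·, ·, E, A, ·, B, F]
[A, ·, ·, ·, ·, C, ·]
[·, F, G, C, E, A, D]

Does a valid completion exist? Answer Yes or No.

Row 2, column 3: row 2 has {B, E} and column 3 has {A, D, E, F, G}, so it must be C.
Row 2, column 7: row 2 has {B, C, E} and column 7 has {A, D, F}, so it must be G.
Row 1, column 7: row 1 has {A, B, C} and column 7 has {A, D, F, G}, so it must be E.
Row 2, column 5: row 2 has {B, C, E, G} and column 5 has {B, D, E, F}, so it must be A.
Row 4, column 4: row 4 has {A, D, F, G} and column 4 has {A, B, C, G}, so it must be E.
Row 4, column 1: row 4 has {A, D, E, F, G} and column 1 has {A, C}, so it must be B.
Now row 7, column 1: row 7 together with column 1 already contain {A, B, C, D, E, F, G} — every symbol — so nothing can go there. The grid has no valid completion.

No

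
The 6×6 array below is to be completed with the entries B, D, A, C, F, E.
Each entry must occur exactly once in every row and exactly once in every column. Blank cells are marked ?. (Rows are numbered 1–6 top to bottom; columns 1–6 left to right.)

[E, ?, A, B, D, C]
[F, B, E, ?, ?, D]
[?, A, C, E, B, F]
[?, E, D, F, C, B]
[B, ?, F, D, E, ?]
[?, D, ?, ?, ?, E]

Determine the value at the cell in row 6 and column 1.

C

Row 1, column 2: row 1 has {B, D, A, C, E} and column 2 has {B, D, A, E}, leaving only F.
Row 2, column 5: row 2 has {B, D, F, E} and column 5 has {B, D, C, E}, leaving only A.
Row 2, column 4: row 2 has {B, D, A, F, E} and column 4 has {B, D, F, E}, leaving only C.
Row 3, column 1: row 3 has {B, A, C, F, E} and column 1 has {B, F, E}, leaving only D.
Row 4, column 1: row 4 has {B, D, C, F, E} and column 1 has {B, D, F, E}, leaving only A.
Row 6 already has {D, E} and column 1 already has {B, D, A, F, E}, so row 6, column 1 must be C.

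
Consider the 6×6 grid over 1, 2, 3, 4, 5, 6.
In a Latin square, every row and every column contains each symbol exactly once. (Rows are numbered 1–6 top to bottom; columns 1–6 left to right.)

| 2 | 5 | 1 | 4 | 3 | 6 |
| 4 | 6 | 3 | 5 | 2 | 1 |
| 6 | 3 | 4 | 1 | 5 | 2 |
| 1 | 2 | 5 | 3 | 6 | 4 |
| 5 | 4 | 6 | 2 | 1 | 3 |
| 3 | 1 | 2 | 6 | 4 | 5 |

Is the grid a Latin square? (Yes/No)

Each row is a permutation of the 6 symbols, and so is each column.

Yes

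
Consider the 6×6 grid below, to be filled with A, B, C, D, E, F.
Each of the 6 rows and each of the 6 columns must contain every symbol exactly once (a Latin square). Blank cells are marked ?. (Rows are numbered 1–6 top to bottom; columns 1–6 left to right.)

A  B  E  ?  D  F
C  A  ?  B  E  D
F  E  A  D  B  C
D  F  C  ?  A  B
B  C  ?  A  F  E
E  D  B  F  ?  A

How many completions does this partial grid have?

1

Row 1, column 4: eliminating its row and column leaves {C}.
Row 2, column 3: eliminating its row and column leaves {F}.
Row 4, column 4: eliminating its row and column leaves {E}.
Row 5, column 3: eliminating its row and column leaves {D}.
Row 6, column 5: eliminating its row and column leaves {C}.
Only one assignment across all blanks avoids any row or column repeat, giving 1 completion.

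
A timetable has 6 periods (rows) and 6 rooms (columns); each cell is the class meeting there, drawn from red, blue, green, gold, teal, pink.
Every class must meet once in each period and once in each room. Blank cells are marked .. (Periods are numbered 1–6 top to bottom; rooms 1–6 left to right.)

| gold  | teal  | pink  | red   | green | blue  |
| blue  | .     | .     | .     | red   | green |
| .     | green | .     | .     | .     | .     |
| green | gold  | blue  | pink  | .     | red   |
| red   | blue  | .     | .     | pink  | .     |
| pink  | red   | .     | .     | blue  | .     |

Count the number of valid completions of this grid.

Period 2, room 2: eliminating its period and room leaves {pink}.
Period 2, room 3: eliminating its period and room leaves {gold, teal}.
Period 2, room 4: eliminating its period and room leaves {gold, teal}.
Period 3, room 1: eliminating its period and room leaves {teal}.
Period 3, room 3: eliminating its period and room leaves {red, gold, teal}.
Period 3, room 4: eliminating its period and room leaves {blue, gold, teal}.
Period 3, room 5: eliminating its period and room leaves {gold, teal}.
Period 3, room 6: eliminating its period and room leaves {gold, teal, pink}.
Period 4, room 5: eliminating its period and room leaves {teal}.
Period 5, room 3: eliminating its period and room leaves {green, gold, teal}.
Period 5, room 4: eliminating its period and room leaves {green, gold, teal}.
Period 5, room 6: eliminating its period and room leaves {gold, teal}.
Period 6, room 3: eliminating its period and room leaves {green, gold, teal}.
Period 6, room 4: eliminating its period and room leaves {green, gold, teal}.
Period 6, room 6: eliminating its period and room leaves {gold, teal}.
Enumerating the assignments across these blanks that avoid any period or room repeat gives 4 completions.

4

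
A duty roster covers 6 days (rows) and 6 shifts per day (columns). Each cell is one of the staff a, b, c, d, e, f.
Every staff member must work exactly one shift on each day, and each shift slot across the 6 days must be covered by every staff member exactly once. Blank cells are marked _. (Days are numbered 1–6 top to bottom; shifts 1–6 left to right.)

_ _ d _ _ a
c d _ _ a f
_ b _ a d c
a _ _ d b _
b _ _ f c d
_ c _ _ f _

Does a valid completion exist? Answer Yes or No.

Day 1, shift 5: day 1 has {a, d} and shift 5 has {a, b, c, d, f}, so it must be e.
Day 1, shift 1: day 1 has {a, d, e} and shift 1 has {a, b, c}, so it must be f.
Now day 1, shift 2: day 1 together with shift 2 already contain {a, b, c, d, e, f} — every symbol — so nothing can go there. The grid has no valid completion.

No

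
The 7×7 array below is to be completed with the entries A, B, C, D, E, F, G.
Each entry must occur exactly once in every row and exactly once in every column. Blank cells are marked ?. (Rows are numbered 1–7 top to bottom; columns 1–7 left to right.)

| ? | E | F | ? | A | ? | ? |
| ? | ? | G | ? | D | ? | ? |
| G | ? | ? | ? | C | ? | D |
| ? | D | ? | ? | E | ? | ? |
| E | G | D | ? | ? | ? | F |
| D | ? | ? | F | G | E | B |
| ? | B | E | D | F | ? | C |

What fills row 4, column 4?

Row 1, column 7: row 1 has {A, E, F} and column 7 has {B, C, D, F}, leaving only G.
Row 4, column 7: row 4 has {D, E} and column 7 has {B, C, D, F, G}, leaving only A.
Row 2, column 7: row 2 has {D, G} and column 7 has {A, B, C, D, F, G}, leaving only E.
Row 5, column 5: row 5 has {D, E, F, G} and column 5 has {A, C, D, E, F, G}, leaving only B.
Row 7, column 1: row 7 has {B, C, D, E, F} and column 1 has {D, E, G}, leaving only A.
Row 7, column 6: row 7 has {A, B, C, D, E, F} and column 6 has {E}, leaving only G.
Row 4, column 4 is narrowed to {B, C, G}.
If it were B, then row 5, column 4 would be left with no valid symbol.
If it were C, then row 5, column 4 would be left with no valid symbol.
So row 4, column 4 must be G.

G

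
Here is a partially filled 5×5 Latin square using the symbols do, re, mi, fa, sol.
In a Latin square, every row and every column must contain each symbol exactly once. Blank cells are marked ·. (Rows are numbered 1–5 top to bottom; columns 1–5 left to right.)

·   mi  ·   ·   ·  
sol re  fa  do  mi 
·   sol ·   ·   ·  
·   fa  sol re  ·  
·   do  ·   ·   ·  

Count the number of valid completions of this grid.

Row 1, column 1: eliminating its row and column leaves {do, re, fa}.
Row 1, column 3: eliminating its row and column leaves {do, re}.
Row 1, column 4: eliminating its row and column leaves {fa, sol}.
Row 1, column 5: eliminating its row and column leaves {do, re, fa, sol}.
Row 3, column 1: eliminating its row and column leaves {do, re, mi, fa}.
Row 3, column 3: eliminating its row and column leaves {do, re, mi}.
Row 3, column 4: eliminating its row and column leaves {mi, fa}.
Row 3, column 5: eliminating its row and column leaves {do, re, fa}.
Row 4, column 1: eliminating its row and column leaves {do, mi}.
Row 4, column 5: eliminating its row and column leaves {do}.
Row 5, column 1: eliminating its row and column leaves {re, mi, fa}.
Row 5, column 3: eliminating its row and column leaves {re, mi}.
Row 5, column 4: eliminating its row and column leaves {mi, fa, sol}.
Row 5, column 5: eliminating its row and column leaves {re, fa, sol}.
Enumerating the assignments across these blanks that avoid any row or column repeat gives 6 completions.

6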